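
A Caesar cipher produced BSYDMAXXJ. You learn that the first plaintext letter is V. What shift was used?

6

From the crib: B(1)−V(21)=-20≡6, so the shift is 6.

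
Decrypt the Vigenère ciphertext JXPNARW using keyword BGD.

IRMMUOV

Repeat the key across the ciphertext: BGDBGDB
J(9)−B(1): 8 → I
X(23)−G(6): 17 → R
P(15)−D(3): 12 → M
N(13)−B(1): 12 → M
A(0)−G(6): -6≡20 → U
R(17)−D(3): 14 → O
W(22)−B(1): 21 → V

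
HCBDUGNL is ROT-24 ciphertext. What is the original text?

H(7): 7−24=-17≡9 → J
C(2): 2−24=-22≡4 → E
B(1): 1−24=-23≡3 → D
D(3): 3−24=-21≡5 → F
U(20): 20−24=-4≡22 → W
G(6): 6−24=-18≡8 → I
N(13): 13−24=-11≡15 → P
L(11): 11−24=-13≡13 → N

JEDFWIPN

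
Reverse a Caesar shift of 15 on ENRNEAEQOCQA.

PYCYPLPBZNBL

E(4): 4−15=-11≡15 → P
N(13): 13−15=-2≡24 → Y
R(17): 17−15=2 → C
N(13): 13−15=-2≡24 → Y
E(4): 4−15=-11≡15 → P
A(0): 0−15=-15≡11 → L
E(4): 4−15=-11≡15 → P
Q(16): 16−15=1 → B
O(14): 14−15=-1≡25 → Z
C(2): 2−15=-13≡13 → N
Q(16): 16−15=1 → B
A(0): 0−15=-15≡11 → L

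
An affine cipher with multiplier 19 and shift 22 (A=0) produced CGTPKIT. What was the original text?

The inverse of 19 mod 26 is 11, since 19·11=209≡1. Apply D(y)=11·(y−22) mod 26:
C(2): 11·(2−22)=-220≡14 → O
G(6): 11·(6−22)=-176≡6 → G
T(19): 11·(19−22)=-33≡19 → T
P(15): 11·(15−22)=-77≡1 → B
K(10): 11·(10−22)=-132≡24 → Y
I(8): 11·(8−22)=-154≡2 → C
T(19): 11·(19−22)=-33≡19 → T

OGTBYCT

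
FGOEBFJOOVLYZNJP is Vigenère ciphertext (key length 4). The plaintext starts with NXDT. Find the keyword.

Subtract each crib letter from the matching ciphertext letter (mod 26):
F(5)−N(13)=-8≡18 → S
G(6)−X(23)=-17≡9 → J
O(14)−D(3)=11 → L
E(4)−T(19)=-15≡11 → L

SJLL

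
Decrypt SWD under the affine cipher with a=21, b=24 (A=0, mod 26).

WQZ

The inverse of 21 mod 26 is 5, since 21·5=105≡1. Apply D(y)=5·(y−24) mod 26:
S(18): 5·(18−24)=-30≡22 → W
W(22): 5·(22−24)=-10≡16 → Q
D(3): 5·(3−24)=-105≡25 → Z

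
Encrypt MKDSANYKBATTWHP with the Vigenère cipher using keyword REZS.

Repeat the key across the message: REZSREZSREZSREZ
M(12)+R(17): 29≡3 → D
K(10)+E(4): 14 → O
D(3)+Z(25): 28≡2 → C
S(18)+S(18): 36≡10 → K
A(0)+R(17): 17 → R
N(13)+E(4): 17 → R
Y(24)+Z(25): 49≡23 → X
K(10)+S(18): 28≡2 → C
B(1)+R(17): 18 → S
A(0)+E(4): 4 → E
T(19)+Z(25): 44≡18 → S
T(19)+S(18): 37≡11 → L
W(22)+R(17): 39≡13 → N
H(7)+E(4): 11 → L
P(15)+Z(25): 40≡14 → O

DOCKRRXCSESLNLO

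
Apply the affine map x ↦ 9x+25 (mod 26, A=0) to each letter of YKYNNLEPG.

HLHMMUJEB

Y(24): 9·24+25=241≡7 → H
K(10): 9·10+25=115≡11 → L
Y(24): 9·24+25=241≡7 → H
N(13): 9·13+25=142≡12 → M
N(13): 9·13+25=142≡12 → M
L(11): 9·11+25=124≡20 → U
E(4): 9·4+25=61≡9 → J
P(15): 9·15+25=160≡4 → E
G(6): 9·6+25=79≡1 → B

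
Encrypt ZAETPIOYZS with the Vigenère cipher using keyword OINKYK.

NIRDNSCGMC

Repeat the key across the message: OINKYKOINK
Z(25)+O(14): 39≡13 → N
A(0)+I(8): 8 → I
E(4)+N(13): 17 → R
T(19)+K(10): 29≡3 → D
P(15)+Y(24): 39≡13 → N
I(8)+K(10): 18 → S
O(14)+O(14): 28≡2 → C
Y(24)+I(8): 32≡6 → G
Z(25)+N(13): 38≡12 → M
S(18)+K(10): 28≡2 → C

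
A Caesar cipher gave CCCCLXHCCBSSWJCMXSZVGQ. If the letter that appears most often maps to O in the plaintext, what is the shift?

The most frequent ciphertext letter is C (appears 7 times).
C is position 2; O is position 14.
Shift = -12≡14.

14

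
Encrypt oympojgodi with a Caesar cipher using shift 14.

o(14): 14+14=28≡2 → c
y(24): 24+14=38≡12 → m
m(12): 12+14=26≡0 → a
p(15): 15+14=29≡3 → d
o(14): 14+14=28≡2 → c
j(9): 9+14=23 → x
g(6): 6+14=20 → u
o(14): 14+14=28≡2 → c
d(3): 3+14=17 → r
i(8): 8+14=22 → w

cmadcxucrw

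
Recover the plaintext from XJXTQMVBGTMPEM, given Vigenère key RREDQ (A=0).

GSTQAVEXDDVYAJ

Repeat the key across the ciphertext: RREDQRREDQRRED
X(23)−R(17): 6 → G
J(9)−R(17): -8≡18 → S
X(23)−E(4): 19 → T
T(19)−D(3): 16 → Q
Q(16)−Q(16): 0 → A
M(12)−R(17): -5≡21 → V
V(21)−R(17): 4 → E
B(1)−E(4): -3≡23 → X
G(6)−D(3): 3 → D
T(19)−Q(16): 3 → D
M(12)−R(17): -5≡21 → V
P(15)−R(17): -2≡24 → Y
E(4)−E(4): 0 → A
M(12)−D(3): 9 → J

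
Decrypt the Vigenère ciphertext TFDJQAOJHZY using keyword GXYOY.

Repeat the key across the ciphertext: GXYOYGXYOYG
T(19)−G(6): 13 → N
F(5)−X(23): -18≡8 → I
D(3)−Y(24): -21≡5 → F
J(9)−O(14): -5≡21 → V
Q(16)−Y(24): -8≡18 → S
A(0)−G(6): -6≡20 → U
O(14)−X(23): -9≡17 → R
J(9)−Y(24): -15≡11 → L
H(7)−O(14): -7≡19 → T
Z(25)−Y(24): 1 → B
Y(24)−G(6): 18 → S

NIFVSURLTBS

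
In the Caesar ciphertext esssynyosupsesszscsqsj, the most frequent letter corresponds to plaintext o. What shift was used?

4

The most frequent ciphertext letter is s (appears 10 times).
s is position 18; o is position 14.
Shift = 4.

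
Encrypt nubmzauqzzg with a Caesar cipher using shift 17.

elsdqrlhqqx

n(13): 13+17=30≡4 → e
u(20): 20+17=37≡11 → l
b(1): 1+17=18 → s
m(12): 12+17=29≡3 → d
z(25): 25+17=42≡16 → q
a(0): 0+17=17 → r
u(20): 20+17=37≡11 → l
q(16): 16+17=33≡7 → h
z(25): 25+17=42≡16 → q
z(25): 25+17=42≡16 → q
g(6): 6+17=23 → x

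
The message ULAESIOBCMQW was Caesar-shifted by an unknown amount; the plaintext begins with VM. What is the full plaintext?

From the crib: U(20)−V(21)=-1≡25, so the shift is 25.
Subtract 25 from each ciphertext letter:
U(20): 20−25=-5≡21 → V
L(11): 11−25=-14≡12 → M
A(0): 0−25=-25≡1 → B
E(4): 4−25=-21≡5 → F
S(18): 18−25=-7≡19 → T
I(8): 8−25=-17≡9 → J
O(14): 14−25=-11≡15 → P
B(1): 1−25=-24≡2 → C
C(2): 2−25=-23≡3 → D
M(12): 12−25=-13≡13 → N
Q(16): 16−25=-9≡17 → R
W(22): 22−25=-3≡23 → X

VMBFTJPCDNRX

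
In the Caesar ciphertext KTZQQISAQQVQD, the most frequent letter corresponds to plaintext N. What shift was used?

The most frequent ciphertext letter is Q (appears 5 times).
Q is position 16; N is position 13.
Shift = 3.

3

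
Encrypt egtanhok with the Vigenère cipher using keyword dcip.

hibpqjwz

Repeat the key across the message: dcipdcip
e(4)+d(3): 7 → h
g(6)+c(2): 8 → i
t(19)+i(8): 27≡1 → b
a(0)+p(15): 15 → p
n(13)+d(3): 16 → q
h(7)+c(2): 9 → j
o(14)+i(8): 22 → w
k(10)+p(15): 25 → z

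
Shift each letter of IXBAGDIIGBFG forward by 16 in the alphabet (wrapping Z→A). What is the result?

I(8): 8+16=24 → Y
X(23): 23+16=39≡13 → N
B(1): 1+16=17 → R
A(0): 0+16=16 → Q
G(6): 6+16=22 → W
D(3): 3+16=19 → T
I(8): 8+16=24 → Y
I(8): 8+16=24 → Y
G(6): 6+16=22 → W
B(1): 1+16=17 → R
F(5): 5+16=21 → V
G(6): 6+16=22 → W

YNRQWTYYWRVW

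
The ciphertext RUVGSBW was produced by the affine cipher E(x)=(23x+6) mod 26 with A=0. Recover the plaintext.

The inverse of 23 mod 26 is 17, since 23·17=391≡1. Apply D(y)=17·(y−6) mod 26:
R(17): 17·(17−6)=187≡5 → F
U(20): 17·(20−6)=238≡4 → E
V(21): 17·(21−6)=255≡21 → V
G(6): 17·(6−6)=0 → A
S(18): 17·(18−6)=204≡22 → W
B(1): 17·(1−6)=-85≡19 → T
W(22): 17·(22−6)=272≡12 → M

FEVAWTM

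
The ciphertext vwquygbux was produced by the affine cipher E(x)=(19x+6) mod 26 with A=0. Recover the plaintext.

The inverse of 19 mod 26 is 11, since 19·11=209≡1. Apply D(y)=11·(y−6) mod 26:
v(21): 11·(21−6)=165≡9 → j
w(22): 11·(22−6)=176≡20 → u
q(16): 11·(16−6)=110≡6 → g
u(20): 11·(20−6)=154≡24 → y
y(24): 11·(24−6)=198≡16 → q
g(6): 11·(6−6)=0 → a
b(1): 11·(1−6)=-55≡23 → x
u(20): 11·(20−6)=154≡24 → y
x(23): 11·(23−6)=187≡5 → f

jugyqaxyf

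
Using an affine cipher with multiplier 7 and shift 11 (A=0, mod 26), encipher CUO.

ZVF

C(2): 7·2+11=25 → Z
U(20): 7·20+11=151≡21 → V
O(14): 7·14+11=109≡5 → F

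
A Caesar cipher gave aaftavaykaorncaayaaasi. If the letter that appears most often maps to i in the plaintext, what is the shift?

18

The most frequent ciphertext letter is a (appears 10 times).
a is position 0; i is position 8.
Shift = -8≡18.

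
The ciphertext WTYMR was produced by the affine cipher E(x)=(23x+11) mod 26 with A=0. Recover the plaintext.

The inverse of 23 mod 26 is 17, since 23·17=391≡1. Apply D(y)=17·(y−11) mod 26:
W(22): 17·(22−11)=187≡5 → F
T(19): 17·(19−11)=136≡6 → G
Y(24): 17·(24−11)=221≡13 → N
M(12): 17·(12−11)=17 → R
R(17): 17·(17−11)=102≡24 → Y

FGNRY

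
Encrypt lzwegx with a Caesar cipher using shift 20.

ftqyar

l(11): 11+20=31≡5 → f
z(25): 25+20=45≡19 → t
w(22): 22+20=42≡16 → q
e(4): 4+20=24 → y
g(6): 6+20=26≡0 → a
x(23): 23+20=43≡17 → r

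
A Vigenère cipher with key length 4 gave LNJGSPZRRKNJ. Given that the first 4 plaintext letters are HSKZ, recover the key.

EVZH

Subtract each crib letter from the matching ciphertext letter (mod 26):
L(11)−H(7)=4 → E
N(13)−S(18)=-5≡21 → V
J(9)−K(10)=-1≡25 → Z
G(6)−Z(25)=-19≡7 → H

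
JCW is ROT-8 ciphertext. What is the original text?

J(9): 9−8=1 → B
C(2): 2−8=-6≡20 → U
W(22): 22−8=14 → O

BUO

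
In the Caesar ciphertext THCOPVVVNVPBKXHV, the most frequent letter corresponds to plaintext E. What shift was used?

The most frequent ciphertext letter is V (appears 5 times).
V is position 21; E is position 4.
Shift = 17.

17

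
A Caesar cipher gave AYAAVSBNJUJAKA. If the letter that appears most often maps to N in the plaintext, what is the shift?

The most frequent ciphertext letter is A (appears 5 times).
A is position 0; N is position 13.
Shift = -13≡13.

13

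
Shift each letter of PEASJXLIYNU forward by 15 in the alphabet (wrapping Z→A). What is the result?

ETPHYMAXNCJ

P(15): 15+15=30≡4 → E
E(4): 4+15=19 → T
A(0): 0+15=15 → P
S(18): 18+15=33≡7 → H
J(9): 9+15=24 → Y
X(23): 23+15=38≡12 → M
L(11): 11+15=26≡0 → A
I(8): 8+15=23 → X
Y(24): 24+15=39≡13 → N
N(13): 13+15=28≡2 → C
U(20): 20+15=35≡9 → J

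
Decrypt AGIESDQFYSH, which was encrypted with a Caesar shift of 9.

RXZVJUHWPJY

A(0): 0−9=-9≡17 → R
G(6): 6−9=-3≡23 → X
I(8): 8−9=-1≡25 → Z
E(4): 4−9=-5≡21 → V
S(18): 18−9=9 → J
D(3): 3−9=-6≡20 → U
Q(16): 16−9=7 → H
F(5): 5−9=-4≡22 → W
Y(24): 24−9=15 → P
S(18): 18−9=9 → J
H(7): 7−9=-2≡24 → Y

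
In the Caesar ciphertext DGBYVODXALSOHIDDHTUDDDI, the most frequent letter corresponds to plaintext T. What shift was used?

10

The most frequent ciphertext letter is D (appears 7 times).
D is position 3; T is position 19.
Shift = -16≡10.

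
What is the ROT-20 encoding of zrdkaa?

z(25): 25+20=45≡19 → t
r(17): 17+20=37≡11 → l
d(3): 3+20=23 → x
k(10): 10+20=30≡4 → e
a(0): 0+20=20 → u
a(0): 0+20=20 → u

tlxeuu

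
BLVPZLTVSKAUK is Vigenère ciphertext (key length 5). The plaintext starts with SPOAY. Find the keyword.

Subtract each crib letter from the matching ciphertext letter (mod 26):
B(1)−S(18)=-17≡9 → J
L(11)−P(15)=-4≡22 → W
V(21)−O(14)=7 → H
P(15)−A(0)=15 → P
Z(25)−Y(24)=1 → B

JWHPB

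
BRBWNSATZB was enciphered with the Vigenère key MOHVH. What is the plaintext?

Repeat the key across the ciphertext: MOHVHMOHVH
B(1)−M(12): -11≡15 → P
R(17)−O(14): 3 → D
B(1)−H(7): -6≡20 → U
W(22)−V(21): 1 → B
N(13)−H(7): 6 → G
S(18)−M(12): 6 → G
A(0)−O(14): -14≡12 → M
T(19)−H(7): 12 → M
Z(25)−V(21): 4 → E
B(1)−H(7): -6≡20 → U

PDUBGGMMEU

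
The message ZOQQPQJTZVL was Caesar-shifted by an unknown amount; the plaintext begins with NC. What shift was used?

From the crib: Z(25)−N(13)=12, so the shift is 12.

12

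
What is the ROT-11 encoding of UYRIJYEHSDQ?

U(20): 20+11=31≡5 → F
Y(24): 24+11=35≡9 → J
R(17): 17+11=28≡2 → C
I(8): 8+11=19 → T
J(9): 9+11=20 → U
Y(24): 24+11=35≡9 → J
E(4): 4+11=15 → P
H(7): 7+11=18 → S
S(18): 18+11=29≡3 → D
D(3): 3+11=14 → O
Q(16): 16+11=27≡1 → B

FJCTUJPSDOB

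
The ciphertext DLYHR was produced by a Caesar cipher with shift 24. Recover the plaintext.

D(3): 3−24=-21≡5 → F
L(11): 11−24=-13≡13 → N
Y(24): 24−24=0 → A
H(7): 7−24=-17≡9 → J
R(17): 17−24=-7≡19 → T

FNAJT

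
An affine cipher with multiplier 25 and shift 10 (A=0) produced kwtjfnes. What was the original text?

The inverse of 25 mod 26 is 25, since 25·25=625≡1. Apply D(y)=25·(y−10) mod 26:
k(10): 25·(10−10)=0 → a
w(22): 25·(22−10)=300≡14 → o
t(19): 25·(19−10)=225≡17 → r
j(9): 25·(9−10)=-25≡1 → b
f(5): 25·(5−10)=-125≡5 → f
n(13): 25·(13−10)=75≡23 → x
e(4): 25·(4−10)=-150≡6 → g
s(18): 25·(18−10)=200≡18 → s

aorbfxgs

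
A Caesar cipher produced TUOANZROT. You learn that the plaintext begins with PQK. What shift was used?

From the crib: T(19)−P(15)=4, so the shift is 4.

4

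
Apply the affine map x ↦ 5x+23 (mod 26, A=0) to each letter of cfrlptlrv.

c(2): 5·2+23=33≡7 → h
f(5): 5·5+23=48≡22 → w
r(17): 5·17+23=108≡4 → e
l(11): 5·11+23=78≡0 → a
p(15): 5·15+23=98≡20 → u
t(19): 5·19+23=118≡14 → o
l(11): 5·11+23=78≡0 → a
r(17): 5·17+23=108≡4 → e
v(21): 5·21+23=128≡24 → y

hweauoaey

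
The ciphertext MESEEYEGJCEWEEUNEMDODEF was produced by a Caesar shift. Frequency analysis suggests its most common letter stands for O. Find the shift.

The most frequent ciphertext letter is E (appears 9 times).
E is position 4; O is position 14.
Shift = -10≡16.

16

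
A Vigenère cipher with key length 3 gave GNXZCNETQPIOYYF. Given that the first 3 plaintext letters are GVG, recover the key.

Subtract each crib letter from the matching ciphertext letter (mod 26):
G(6)−G(6)=0 → A
N(13)−V(21)=-8≡18 → S
X(23)−G(6)=17 → R

ASR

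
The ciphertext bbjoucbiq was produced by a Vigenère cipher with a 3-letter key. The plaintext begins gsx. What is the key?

vjm

Subtract each crib letter from the matching ciphertext letter (mod 26):
b(1)−g(6)=-5≡21 → v
b(1)−s(18)=-17≡9 → j
j(9)−x(23)=-14≡12 → m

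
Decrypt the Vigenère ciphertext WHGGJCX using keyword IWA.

Repeat the key across the ciphertext: IWAIWAI
W(22)−I(8): 14 → O
H(7)−W(22): -15≡11 → L
G(6)−A(0): 6 → G
G(6)−I(8): -2≡24 → Y
J(9)−W(22): -13≡13 → N
C(2)−A(0): 2 → C
X(23)−I(8): 15 → P

OLGYNCP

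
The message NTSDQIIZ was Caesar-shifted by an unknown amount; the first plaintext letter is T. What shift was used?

20

From the crib: N(13)−T(19)=-6≡20, so the shift is 20.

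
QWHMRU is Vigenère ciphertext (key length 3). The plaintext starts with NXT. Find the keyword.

DZO

Subtract each crib letter from the matching ciphertext letter (mod 26):
Q(16)−N(13)=3 → D
W(22)−X(23)=-1≡25 → Z
H(7)−T(19)=-12≡14 → O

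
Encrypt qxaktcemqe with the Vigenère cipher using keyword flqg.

viqqynusvp

Repeat the key across the message: flqgflqgfl
q(16)+f(5): 21 → v
x(23)+l(11): 34≡8 → i
a(0)+q(16): 16 → q
k(10)+g(6): 16 → q
t(19)+f(5): 24 → y
c(2)+l(11): 13 → n
e(4)+q(16): 20 → u
m(12)+g(6): 18 → s
q(16)+f(5): 21 → v
e(4)+l(11): 15 → p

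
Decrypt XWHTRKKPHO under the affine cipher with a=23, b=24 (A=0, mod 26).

JSXTLWWDXM

The inverse of 23 mod 26 is 17, since 23·17=391≡1. Apply D(y)=17·(y−24) mod 26:
X(23): 17·(23−24)=-17≡9 → J
W(22): 17·(22−24)=-34≡18 → S
H(7): 17·(7−24)=-289≡23 → X
T(19): 17·(19−24)=-85≡19 → T
R(17): 17·(17−24)=-119≡11 → L
K(10): 17·(10−24)=-238≡22 → W
K(10): 17·(10−24)=-238≡22 → W
P(15): 17·(15−24)=-153≡3 → D
H(7): 17·(7−24)=-289≡23 → X
O(14): 17·(14−24)=-170≡12 → M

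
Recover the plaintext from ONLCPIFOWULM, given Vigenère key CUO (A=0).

MTXAVUDUISRY

Repeat the key across the ciphertext: CUOCUOCUOCUO
O(14)−C(2): 12 → M
N(13)−U(20): -7≡19 → T
L(11)−O(14): -3≡23 → X
C(2)−C(2): 0 → A
P(15)−U(20): -5≡21 → V
I(8)−O(14): -6≡20 → U
F(5)−C(2): 3 → D
O(14)−U(20): -6≡20 → U
W(22)−O(14): 8 → I
U(20)−C(2): 18 → S
L(11)−U(20): -9≡17 → R
M(12)−O(14): -2≡24 → Y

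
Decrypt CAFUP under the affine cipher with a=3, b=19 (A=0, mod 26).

DLEJQ

The inverse of 3 mod 26 is 9, since 3·9=27≡1. Apply D(y)=9·(y−19) mod 26:
C(2): 9·(2−19)=-153≡3 → D
A(0): 9·(0−19)=-171≡11 → L
F(5): 9·(5−19)=-126≡4 → E
U(20): 9·(20−19)=9 → J
P(15): 9·(15−19)=-36≡16 → Q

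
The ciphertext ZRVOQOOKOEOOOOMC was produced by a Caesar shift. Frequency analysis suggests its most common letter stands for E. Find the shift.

10

The most frequent ciphertext letter is O (appears 8 times).
O is position 14; E is position 4.
Shift = 10.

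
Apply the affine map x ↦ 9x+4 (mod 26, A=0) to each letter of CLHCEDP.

C(2): 9·2+4=22 → W
L(11): 9·11+4=103≡25 → Z
H(7): 9·7+4=67≡15 → P
C(2): 9·2+4=22 → W
E(4): 9·4+4=40≡14 → O
D(3): 9·3+4=31≡5 → F
P(15): 9·15+4=139≡9 → J

WZPWOFJ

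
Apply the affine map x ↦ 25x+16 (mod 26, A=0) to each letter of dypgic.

d(3): 25·3+16=91≡13 → n
y(24): 25·24+16=616≡18 → s
p(15): 25·15+16=391≡1 → b
g(6): 25·6+16=166≡10 → k
i(8): 25·8+16=216≡8 → i
c(2): 25·2+16=66≡14 → o

nsbkio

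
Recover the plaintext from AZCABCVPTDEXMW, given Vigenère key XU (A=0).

DFFGEIYVWJHDPC

Repeat the key across the ciphertext: XUXUXUXUXUXUXU
A(0)−X(23): -23≡3 → D
Z(25)−U(20): 5 → F
C(2)−X(23): -21≡5 → F
A(0)−U(20): -20≡6 → G
B(1)−X(23): -22≡4 → E
C(2)−U(20): -18≡8 → I
V(21)−X(23): -2≡24 → Y
P(15)−U(20): -5≡21 → V
T(19)−X(23): -4≡22 → W
D(3)−U(20): -17≡9 → J
E(4)−X(23): -19≡7 → H
X(23)−U(20): 3 → D
M(12)−X(23): -11≡15 → P
W(22)−U(20): 2 → C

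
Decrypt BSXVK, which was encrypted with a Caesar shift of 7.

ULQOD

B(1): 1−7=-6≡20 → U
S(18): 18−7=11 → L
X(23): 23−7=16 → Q
V(21): 21−7=14 → O
K(10): 10−7=3 → D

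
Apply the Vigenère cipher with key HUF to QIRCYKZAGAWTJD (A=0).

Repeat the key across the message: HUFHUFHUFHUFHU
Q(16)+H(7): 23 → X
I(8)+U(20): 28≡2 → C
R(17)+F(5): 22 → W
C(2)+H(7): 9 → J
Y(24)+U(20): 44≡18 → S
K(10)+F(5): 15 → P
Z(25)+H(7): 32≡6 → G
A(0)+U(20): 20 → U
G(6)+F(5): 11 → L
A(0)+H(7): 7 → H
W(22)+U(20): 42≡16 → Q
T(19)+F(5): 24 → Y
J(9)+H(7): 16 → Q
D(3)+U(20): 23 → X

XCWJSPGULHQYQX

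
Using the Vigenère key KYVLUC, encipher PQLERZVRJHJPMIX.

ZOGPLBFPESDRWGS

Repeat the key across the message: KYVLUCKYVLUCKYV
P(15)+K(10): 25 → Z
Q(16)+Y(24): 40≡14 → O
L(11)+V(21): 32≡6 → G
E(4)+L(11): 15 → P
R(17)+U(20): 37≡11 → L
Z(25)+C(2): 27≡1 → B
V(21)+K(10): 31≡5 → F
R(17)+Y(24): 41≡15 → P
J(9)+V(21): 30≡4 → E
H(7)+L(11): 18 → S
J(9)+U(20): 29≡3 → D
P(15)+C(2): 17 → R
M(12)+K(10): 22 → W
I(8)+Y(24): 32≡6 → G
X(23)+V(21): 44≡18 → S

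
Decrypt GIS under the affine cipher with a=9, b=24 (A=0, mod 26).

YEI

The inverse of 9 mod 26 is 3, since 9·3=27≡1. Apply D(y)=3·(y−24) mod 26:
G(6): 3·(6−24)=-54≡24 → Y
I(8): 3·(8−24)=-48≡4 → E
S(18): 3·(18−24)=-18≡8 → I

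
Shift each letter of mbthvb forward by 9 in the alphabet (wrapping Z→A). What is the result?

m(12): 12+9=21 → v
b(1): 1+9=10 → k
t(19): 19+9=28≡2 → c
h(7): 7+9=16 → q
v(21): 21+9=30≡4 → e
b(1): 1+9=10 → k

vkcqek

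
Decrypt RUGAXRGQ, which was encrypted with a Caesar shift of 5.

MPBVSMBL

R(17): 17−5=12 → M
U(20): 20−5=15 → P
G(6): 6−5=1 → B
A(0): 0−5=-5≡21 → V
X(23): 23−5=18 → S
R(17): 17−5=12 → M
G(6): 6−5=1 → B
Q(16): 16−5=11 → L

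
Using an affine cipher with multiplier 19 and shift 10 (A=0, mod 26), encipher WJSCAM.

MZOWKE

W(22): 19·22+10=428≡12 → M
J(9): 19·9+10=181≡25 → Z
S(18): 19·18+10=352≡14 → O
C(2): 19·2+10=48≡22 → W
A(0): 19·0+10=10 → K
M(12): 19·12+10=238≡4 → E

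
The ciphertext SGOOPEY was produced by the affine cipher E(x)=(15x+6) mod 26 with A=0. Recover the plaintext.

GAEELMW

The inverse of 15 mod 26 is 7, since 15·7=105≡1. Apply D(y)=7·(y−6) mod 26:
S(18): 7·(18−6)=84≡6 → G
G(6): 7·(6−6)=0 → A
O(14): 7·(14−6)=56≡4 → E
O(14): 7·(14−6)=56≡4 → E
P(15): 7·(15−6)=63≡11 → L
E(4): 7·(4−6)=-14≡12 → M
Y(24): 7·(24−6)=126≡22 → W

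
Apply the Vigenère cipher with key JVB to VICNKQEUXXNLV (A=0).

Repeat the key across the message: JVBJVBJVBJVBJ
V(21)+J(9): 30≡4 → E
I(8)+V(21): 29≡3 → D
C(2)+B(1): 3 → D
N(13)+J(9): 22 → W
K(10)+V(21): 31≡5 → F
Q(16)+B(1): 17 → R
E(4)+J(9): 13 → N
U(20)+V(21): 41≡15 → P
X(23)+B(1): 24 → Y
X(23)+J(9): 32≡6 → G
N(13)+V(21): 34≡8 → I
L(11)+B(1): 12 → M
V(21)+J(9): 30≡4 → E

EDDWFRNPYGIME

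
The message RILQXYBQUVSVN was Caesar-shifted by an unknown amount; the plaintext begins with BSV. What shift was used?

16

From the crib: R(17)−B(1)=16, so the shift is 16.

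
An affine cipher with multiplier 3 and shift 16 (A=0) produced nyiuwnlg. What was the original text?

The inverse of 3 mod 26 is 9, since 3·9=27≡1. Apply D(y)=9·(y−16) mod 26:
n(13): 9·(13−16)=-27≡25 → z
y(24): 9·(24−16)=72≡20 → u
i(8): 9·(8−16)=-72≡6 → g
u(20): 9·(20−16)=36≡10 → k
w(22): 9·(22−16)=54≡2 → c
n(13): 9·(13−16)=-27≡25 → z
l(11): 9·(11−16)=-45≡7 → h
g(6): 9·(6−16)=-90≡14 → o

zugkczho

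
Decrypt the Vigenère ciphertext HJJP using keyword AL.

HYJE

Repeat the key across the ciphertext: ALAL
H(7)−A(0): 7 → H
J(9)−L(11): -2≡24 → Y
J(9)−A(0): 9 → J
P(15)−L(11): 4 → E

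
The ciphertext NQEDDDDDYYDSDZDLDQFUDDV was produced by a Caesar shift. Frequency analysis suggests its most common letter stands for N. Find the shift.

The most frequent ciphertext letter is D (appears 11 times).
D is position 3; N is position 13.
Shift = -10≡16.

16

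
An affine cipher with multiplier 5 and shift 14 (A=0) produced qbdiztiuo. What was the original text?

The inverse of 5 mod 26 is 21, since 5·21=105≡1. Apply D(y)=21·(y−14) mod 26:
q(16): 21·(16−14)=42≡16 → q
b(1): 21·(1−14)=-273≡13 → n
d(3): 21·(3−14)=-231≡3 → d
i(8): 21·(8−14)=-126≡4 → e
z(25): 21·(25−14)=231≡23 → x
t(19): 21·(19−14)=105≡1 → b
i(8): 21·(8−14)=-126≡4 → e
u(20): 21·(20−14)=126≡22 → w
o(14): 21·(14−14)=0 → a

qndexbewa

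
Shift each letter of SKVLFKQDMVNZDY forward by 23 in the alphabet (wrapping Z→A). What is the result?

S(18): 18+23=41≡15 → P
K(10): 10+23=33≡7 → H
V(21): 21+23=44≡18 → S
L(11): 11+23=34≡8 → I
F(5): 5+23=28≡2 → C
K(10): 10+23=33≡7 → H
Q(16): 16+23=39≡13 → N
D(3): 3+23=26≡0 → A
M(12): 12+23=35≡9 → J
V(21): 21+23=44≡18 → S
N(13): 13+23=36≡10 → K
Z(25): 25+23=48≡22 → W
D(3): 3+23=26≡0 → A
Y(24): 24+23=47≡21 → V

PHSICHNAJSKWAV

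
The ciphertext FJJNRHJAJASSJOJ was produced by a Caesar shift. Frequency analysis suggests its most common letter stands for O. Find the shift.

The most frequent ciphertext letter is J (appears 6 times).
J is position 9; O is position 14.
Shift = -5≡21.

21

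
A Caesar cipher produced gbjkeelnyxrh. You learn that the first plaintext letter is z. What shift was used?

7

From the crib: g(6)−z(25)=-19≡7, so the shift is 7.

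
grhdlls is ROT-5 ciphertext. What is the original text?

bmcyggn

g(6): 6−5=1 → b
r(17): 17−5=12 → m
h(7): 7−5=2 → c
d(3): 3−5=-2≡24 → y
l(11): 11−5=6 → g
l(11): 11−5=6 → g
s(18): 18−5=13 → n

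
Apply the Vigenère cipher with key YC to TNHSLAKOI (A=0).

RPFUJCIQG

Repeat the key across the message: YCYCYCYCY
T(19)+Y(24): 43≡17 → R
N(13)+C(2): 15 → P
H(7)+Y(24): 31≡5 → F
S(18)+C(2): 20 → U
L(11)+Y(24): 35≡9 → J
A(0)+C(2): 2 → C
K(10)+Y(24): 34≡8 → I
O(14)+C(2): 16 → Q
I(8)+Y(24): 32≡6 → G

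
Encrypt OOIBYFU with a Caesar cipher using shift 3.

O(14): 14+3=17 → R
O(14): 14+3=17 → R
I(8): 8+3=11 → L
B(1): 1+3=4 → E
Y(24): 24+3=27≡1 → B
F(5): 5+3=8 → I
U(20): 20+3=23 → X

RRLEBIX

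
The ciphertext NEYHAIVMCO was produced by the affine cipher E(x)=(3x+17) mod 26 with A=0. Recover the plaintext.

QNLODXKHVZ

The inverse of 3 mod 26 is 9, since 3·9=27≡1. Apply D(y)=9·(y−17) mod 26:
N(13): 9·(13−17)=-36≡16 → Q
E(4): 9·(4−17)=-117≡13 → N
Y(24): 9·(24−17)=63≡11 → L
H(7): 9·(7−17)=-90≡14 → O
A(0): 9·(0−17)=-153≡3 → D
I(8): 9·(8−17)=-81≡23 → X
V(21): 9·(21−17)=36≡10 → K
M(12): 9·(12−17)=-45≡7 → H
C(2): 9·(2−17)=-135≡21 → V
O(14): 9·(14−17)=-27≡25 → Z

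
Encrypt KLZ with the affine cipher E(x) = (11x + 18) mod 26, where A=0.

K(10): 11·10+18=128≡24 → Y
L(11): 11·11+18=139≡9 → J
Z(25): 11·25+18=293≡7 → H

YJH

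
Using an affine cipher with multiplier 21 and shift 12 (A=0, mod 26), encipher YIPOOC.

WYPUUC

Y(24): 21·24+12=516≡22 → W
I(8): 21·8+12=180≡24 → Y
P(15): 21·15+12=327≡15 → P
O(14): 21·14+12=306≡20 → U
O(14): 21·14+12=306≡20 → U
C(2): 21·2+12=54≡2 → C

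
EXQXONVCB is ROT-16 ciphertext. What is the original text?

OHAHYXFML

E(4): 4−16=-12≡14 → O
X(23): 23−16=7 → H
Q(16): 16−16=0 → A
X(23): 23−16=7 → H
O(14): 14−16=-2≡24 → Y
N(13): 13−16=-3≡23 → X
V(21): 21−16=5 → F
C(2): 2−16=-14≡12 → M
B(1): 1−16=-15≡11 → L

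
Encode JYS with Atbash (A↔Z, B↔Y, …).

QBH

J(9) → Q(16)
Y(24) → B(1)
S(18) → H(7)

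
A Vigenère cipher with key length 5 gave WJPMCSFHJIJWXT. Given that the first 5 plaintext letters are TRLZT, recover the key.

Subtract each crib letter from the matching ciphertext letter (mod 26):
W(22)−T(19)=3 → D
J(9)−R(17)=-8≡18 → S
P(15)−L(11)=4 → E
M(12)−Z(25)=-13≡13 → N
C(2)−T(19)=-17≡9 → J

DSENJ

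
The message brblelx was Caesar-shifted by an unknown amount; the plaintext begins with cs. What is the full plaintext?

cscmfmy

From the crib: b(1)−c(2)=-1≡25, so the shift is 25.
Subtract 25 from each ciphertext letter:
b(1): 1−25=-24≡2 → c
r(17): 17−25=-8≡18 → s
b(1): 1−25=-24≡2 → c
l(11): 11−25=-14≡12 → m
e(4): 4−25=-21≡5 → f
l(11): 11−25=-14≡12 → m
x(23): 23−25=-2≡24 → y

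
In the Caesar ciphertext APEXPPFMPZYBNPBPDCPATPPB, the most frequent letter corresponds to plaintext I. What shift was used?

The most frequent ciphertext letter is P (appears 9 times).
P is position 15; I is position 8.
Shift = 7.

7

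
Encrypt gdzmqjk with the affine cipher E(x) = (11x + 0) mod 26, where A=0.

g(6): 11·6+0=66≡14 → o
d(3): 11·3+0=33≡7 → h
z(25): 11·25+0=275≡15 → p
m(12): 11·12+0=132≡2 → c
q(16): 11·16+0=176≡20 → u
j(9): 11·9+0=99≡21 → v
k(10): 11·10+0=110≡6 → g

ohpcuvg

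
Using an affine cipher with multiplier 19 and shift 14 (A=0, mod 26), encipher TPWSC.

LNQSA

T(19): 19·19+14=375≡11 → L
P(15): 19·15+14=299≡13 → N
W(22): 19·22+14=432≡16 → Q
S(18): 19·18+14=356≡18 → S
C(2): 19·2+14=52≡0 → A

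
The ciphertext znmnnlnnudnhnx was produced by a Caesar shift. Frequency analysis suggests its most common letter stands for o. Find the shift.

25

The most frequent ciphertext letter is n (appears 7 times).
n is position 13; o is position 14.
Shift = -1≡25.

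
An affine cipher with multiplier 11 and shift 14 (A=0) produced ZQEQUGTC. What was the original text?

The inverse of 11 mod 26 is 19, since 11·19=209≡1. Apply D(y)=19·(y−14) mod 26:
Z(25): 19·(25−14)=209≡1 → B
Q(16): 19·(16−14)=38≡12 → M
E(4): 19·(4−14)=-190≡18 → S
Q(16): 19·(16−14)=38≡12 → M
U(20): 19·(20−14)=114≡10 → K
G(6): 19·(6−14)=-152≡4 → E
T(19): 19·(19−14)=95≡17 → R
C(2): 19·(2−14)=-228≡6 → G

BMSMKERG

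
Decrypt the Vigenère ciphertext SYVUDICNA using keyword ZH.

TRWNEBDGB

Repeat the key across the ciphertext: ZHZHZHZHZ
S(18)−Z(25): -7≡19 → T
Y(24)−H(7): 17 → R
V(21)−Z(25): -4≡22 → W
U(20)−H(7): 13 → N
D(3)−Z(25): -22≡4 → E
I(8)−H(7): 1 → B
C(2)−Z(25): -23≡3 → D
N(13)−H(7): 6 → G
A(0)−Z(25): -25≡1 → B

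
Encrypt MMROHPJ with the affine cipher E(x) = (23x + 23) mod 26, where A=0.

M(12): 23·12+23=299≡13 → N
M(12): 23·12+23=299≡13 → N
R(17): 23·17+23=414≡24 → Y
O(14): 23·14+23=345≡7 → H
H(7): 23·7+23=184≡2 → C
P(15): 23·15+23=368≡4 → E
J(9): 23·9+23=230≡22 → W

NNYHCEW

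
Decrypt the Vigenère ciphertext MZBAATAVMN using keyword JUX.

DFERGWRBPE

Repeat the key across the ciphertext: JUXJUXJUXJ
M(12)−J(9): 3 → D
Z(25)−U(20): 5 → F
B(1)−X(23): -22≡4 → E
A(0)−J(9): -9≡17 → R
A(0)−U(20): -20≡6 → G
T(19)−X(23): -4≡22 → W
A(0)−J(9): -9≡17 → R
V(21)−U(20): 1 → B
M(12)−X(23): -11≡15 → P
N(13)−J(9): 4 → E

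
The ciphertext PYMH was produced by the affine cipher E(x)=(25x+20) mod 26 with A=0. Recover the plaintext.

FWIN

The inverse of 25 mod 26 is 25, since 25·25=625≡1. Apply D(y)=25·(y−20) mod 26:
P(15): 25·(15−20)=-125≡5 → F
Y(24): 25·(24−20)=100≡22 → W
M(12): 25·(12−20)=-200≡8 → I
H(7): 25·(7−20)=-325≡13 → N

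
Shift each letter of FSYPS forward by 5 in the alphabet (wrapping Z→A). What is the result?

KXDUX

F(5): 5+5=10 → K
S(18): 18+5=23 → X
Y(24): 24+5=29≡3 → D
P(15): 15+5=20 → U
S(18): 18+5=23 → X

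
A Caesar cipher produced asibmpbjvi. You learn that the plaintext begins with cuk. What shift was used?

From the crib: a(0)−c(2)=-2≡24, so the shift is 24.

24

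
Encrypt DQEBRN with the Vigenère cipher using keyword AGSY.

Repeat the key across the message: AGSYAG
D(3)+A(0): 3 → D
Q(16)+G(6): 22 → W
E(4)+S(18): 22 → W
B(1)+Y(24): 25 → Z
R(17)+A(0): 17 → R
N(13)+G(6): 19 → T

DWWZRT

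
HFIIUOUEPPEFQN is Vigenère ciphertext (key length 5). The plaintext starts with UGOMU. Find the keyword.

NZUWA

Subtract each crib letter from the matching ciphertext letter (mod 26):
H(7)−U(20)=-13≡13 → N
F(5)−G(6)=-1≡25 → Z
I(8)−O(14)=-6≡20 → U
I(8)−M(12)=-4≡22 → W
U(20)−U(20)=0 → A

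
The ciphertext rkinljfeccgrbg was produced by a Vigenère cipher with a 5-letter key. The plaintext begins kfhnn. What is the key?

hfbay

Subtract each crib letter from the matching ciphertext letter (mod 26):
r(17)−k(10)=7 → h
k(10)−f(5)=5 → f
i(8)−h(7)=1 → b
n(13)−n(13)=0 → a
l(11)−n(13)=-2≡24 → y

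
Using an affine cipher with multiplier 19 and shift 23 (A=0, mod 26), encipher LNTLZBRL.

YKUYEQIY

L(11): 19·11+23=232≡24 → Y
N(13): 19·13+23=270≡10 → K
T(19): 19·19+23=384≡20 → U
L(11): 19·11+23=232≡24 → Y
Z(25): 19·25+23=498≡4 → E
B(1): 19·1+23=42≡16 → Q
R(17): 19·17+23=346≡8 → I
L(11): 19·11+23=232≡24 → Y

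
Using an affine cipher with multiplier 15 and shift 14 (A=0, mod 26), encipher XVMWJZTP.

X(23): 15·23+14=359≡21 → V
V(21): 15·21+14=329≡17 → R
M(12): 15·12+14=194≡12 → M
W(22): 15·22+14=344≡6 → G
J(9): 15·9+14=149≡19 → T
Z(25): 15·25+14=389≡25 → Z
T(19): 15·19+14=299≡13 → N
P(15): 15·15+14=239≡5 → F

VRMGTZNF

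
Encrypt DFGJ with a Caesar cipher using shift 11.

OQRU

D(3): 3+11=14 → O
F(5): 5+11=16 → Q
G(6): 6+11=17 → R
J(9): 9+11=20 → U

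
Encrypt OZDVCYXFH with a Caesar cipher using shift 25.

O(14): 14+25=39≡13 → N
Z(25): 25+25=50≡24 → Y
D(3): 3+25=28≡2 → C
V(21): 21+25=46≡20 → U
C(2): 2+25=27≡1 → B
Y(24): 24+25=49≡23 → X
X(23): 23+25=48≡22 → W
F(5): 5+25=30≡4 → E
H(7): 7+25=32≡6 → G

NYCUBXWEG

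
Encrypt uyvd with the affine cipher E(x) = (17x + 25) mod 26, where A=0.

u(20): 17·20+25=365≡1 → b
y(24): 17·24+25=433≡17 → r
v(21): 17·21+25=382≡18 → s
d(3): 17·3+25=76≡24 → y

brsy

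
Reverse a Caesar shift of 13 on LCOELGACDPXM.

YPBRYTNPQCKZ

L(11): 11−13=-2≡24 → Y
C(2): 2−13=-11≡15 → P
O(14): 14−13=1 → B
E(4): 4−13=-9≡17 → R
L(11): 11−13=-2≡24 → Y
G(6): 6−13=-7≡19 → T
A(0): 0−13=-13≡13 → N
C(2): 2−13=-11≡15 → P
D(3): 3−13=-10≡16 → Q
P(15): 15−13=2 → C
X(23): 23−13=10 → K
M(12): 12−13=-1≡25 → Z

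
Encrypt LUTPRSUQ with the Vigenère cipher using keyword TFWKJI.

Repeat the key across the message: TFWKJITF
L(11)+T(19): 30≡4 → E
U(20)+F(5): 25 → Z
T(19)+W(22): 41≡15 → P
P(15)+K(10): 25 → Z
R(17)+J(9): 26≡0 → A
S(18)+I(8): 26≡0 → A
U(20)+T(19): 39≡13 → N
Q(16)+F(5): 21 → V

EZPZAANV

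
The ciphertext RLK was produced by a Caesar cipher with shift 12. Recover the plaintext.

R(17): 17−12=5 → F
L(11): 11−12=-1≡25 → Z
K(10): 10−12=-2≡24 → Y

FZY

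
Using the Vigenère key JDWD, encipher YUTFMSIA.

HXPIVVED

Repeat the key across the message: JDWDJDWD
Y(24)+J(9): 33≡7 → H
U(20)+D(3): 23 → X
T(19)+W(22): 41≡15 → P
F(5)+D(3): 8 → I
M(12)+J(9): 21 → V
S(18)+D(3): 21 → V
I(8)+W(22): 30≡4 → E
A(0)+D(3): 3 → D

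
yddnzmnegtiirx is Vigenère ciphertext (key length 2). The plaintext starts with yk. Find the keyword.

at

Subtract each crib letter from the matching ciphertext letter (mod 26):
y(24)−y(24)=0 → a
d(3)−k(10)=-7≡19 → t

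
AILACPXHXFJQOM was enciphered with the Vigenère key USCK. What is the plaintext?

GQJQIXVXDNHGUU

Repeat the key across the ciphertext: USCKUSCKUSCKUS
A(0)−U(20): -20≡6 → G
I(8)−S(18): -10≡16 → Q
L(11)−C(2): 9 → J
A(0)−K(10): -10≡16 → Q
C(2)−U(20): -18≡8 → I
P(15)−S(18): -3≡23 → X
X(23)−C(2): 21 → V
H(7)−K(10): -3≡23 → X
X(23)−U(20): 3 → D
F(5)−S(18): -13≡13 → N
J(9)−C(2): 7 → H
Q(16)−K(10): 6 → G
O(14)−U(20): -6≡20 → U
M(12)−S(18): -6≡20 → U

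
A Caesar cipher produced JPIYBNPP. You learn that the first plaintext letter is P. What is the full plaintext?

PVOEHTVV

From the crib: J(9)−P(15)=-6≡20, so the shift is 20.
Subtract 20 from each ciphertext letter:
J(9): 9−20=-11≡15 → P
P(15): 15−20=-5≡21 → V
I(8): 8−20=-12≡14 → O
Y(24): 24−20=4 → E
B(1): 1−20=-19≡7 → H
N(13): 13−20=-7≡19 → T
P(15): 15−20=-5≡21 → V
P(15): 15−20=-5≡21 → V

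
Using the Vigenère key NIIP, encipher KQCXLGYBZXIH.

Repeat the key across the message: NIIPNIIPNIIP
K(10)+N(13): 23 → X
Q(16)+I(8): 24 → Y
C(2)+I(8): 10 → K
X(23)+P(15): 38≡12 → M
L(11)+N(13): 24 → Y
G(6)+I(8): 14 → O
Y(24)+I(8): 32≡6 → G
B(1)+P(15): 16 → Q
Z(25)+N(13): 38≡12 → M
X(23)+I(8): 31≡5 → F
I(8)+I(8): 16 → Q
H(7)+P(15): 22 → W

XYKMYOGQMFQW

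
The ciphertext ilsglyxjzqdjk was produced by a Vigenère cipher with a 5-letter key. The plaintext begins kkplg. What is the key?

Subtract each crib letter from the matching ciphertext letter (mod 26):
i(8)−k(10)=-2≡24 → y
l(11)−k(10)=1 → b
s(18)−p(15)=3 → d
g(6)−l(11)=-5≡21 → v
l(11)−g(6)=5 → f

ybdvf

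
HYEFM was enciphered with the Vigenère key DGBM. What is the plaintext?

ESDTJ

Repeat the key across the ciphertext: DGBMD
H(7)−D(3): 4 → E
Y(24)−G(6): 18 → S
E(4)−B(1): 3 → D
F(5)−M(12): -7≡19 → T
M(12)−D(3): 9 → J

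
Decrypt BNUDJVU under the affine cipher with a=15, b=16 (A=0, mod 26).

ZFCNDJC

The inverse of 15 mod 26 is 7, since 15·7=105≡1. Apply D(y)=7·(y−16) mod 26:
B(1): 7·(1−16)=-105≡25 → Z
N(13): 7·(13−16)=-21≡5 → F
U(20): 7·(20−16)=28≡2 → C
D(3): 7·(3−16)=-91≡13 → N
J(9): 7·(9−16)=-49≡3 → D
V(21): 7·(21−16)=35≡9 → J
U(20): 7·(20−16)=28≡2 → C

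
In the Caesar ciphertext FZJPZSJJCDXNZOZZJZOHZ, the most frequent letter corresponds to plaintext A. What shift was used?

25

The most frequent ciphertext letter is Z (appears 7 times).
Z is position 25; A is position 0.
Shift = 25.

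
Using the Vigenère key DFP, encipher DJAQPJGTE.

GOPTUYJYT

Repeat the key across the message: DFPDFPDFP
D(3)+D(3): 6 → G
J(9)+F(5): 14 → O
A(0)+P(15): 15 → P
Q(16)+D(3): 19 → T
P(15)+F(5): 20 → U
J(9)+P(15): 24 → Y
G(6)+D(3): 9 → J
T(19)+F(5): 24 → Y
E(4)+P(15): 19 → T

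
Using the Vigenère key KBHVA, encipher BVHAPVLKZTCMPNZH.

Repeat the key across the message: KBHVAKBHVAKBHVAK
B(1)+K(10): 11 → L
V(21)+B(1): 22 → W
H(7)+H(7): 14 → O
A(0)+V(21): 21 → V
P(15)+A(0): 15 → P
V(21)+K(10): 31≡5 → F
L(11)+B(1): 12 → M
K(10)+H(7): 17 → R
Z(25)+V(21): 46≡20 → U
T(19)+A(0): 19 → T
C(2)+K(10): 12 → M
M(12)+B(1): 13 → N
P(15)+H(7): 22 → W
N(13)+V(21): 34≡8 → I
Z(25)+A(0): 25 → Z
H(7)+K(10): 17 → R

LWOVPFMRUTMNWIZR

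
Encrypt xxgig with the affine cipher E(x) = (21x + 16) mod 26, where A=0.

ffmcm

x(23): 21·23+16=499≡5 → f
x(23): 21·23+16=499≡5 → f
g(6): 21·6+16=142≡12 → m
i(8): 21·8+16=184≡2 → c
g(6): 21·6+16=142≡12 → m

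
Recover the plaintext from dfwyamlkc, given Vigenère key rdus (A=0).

Repeat the key across the ciphertext: rdusrdusr
d(3)−r(17): -14≡12 → m
f(5)−d(3): 2 → c
w(22)−u(20): 2 → c
y(24)−s(18): 6 → g
a(0)−r(17): -17≡9 → j
m(12)−d(3): 9 → j
l(11)−u(20): -9≡17 → r
k(10)−s(18): -8≡18 → s
c(2)−r(17): -15≡11 → l

mccgjjrsl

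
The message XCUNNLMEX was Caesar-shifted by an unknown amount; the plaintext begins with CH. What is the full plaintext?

CHZSSQRJC

From the crib: X(23)−C(2)=21, so the shift is 21.
Subtract 21 from each ciphertext letter:
X(23): 23−21=2 → C
C(2): 2−21=-19≡7 → H
U(20): 20−21=-1≡25 → Z
N(13): 13−21=-8≡18 → S
N(13): 13−21=-8≡18 → S
L(11): 11−21=-10≡16 → Q
M(12): 12−21=-9≡17 → R
E(4): 4−21=-17≡9 → J
X(23): 23−21=2 → C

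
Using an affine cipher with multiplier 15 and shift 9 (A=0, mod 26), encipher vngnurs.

mwvwxet

v(21): 15·21+9=324≡12 → m
n(13): 15·13+9=204≡22 → w
g(6): 15·6+9=99≡21 → v
n(13): 15·13+9=204≡22 → w
u(20): 15·20+9=309≡23 → x
r(17): 15·17+9=264≡4 → e
s(18): 15·18+9=279≡19 → t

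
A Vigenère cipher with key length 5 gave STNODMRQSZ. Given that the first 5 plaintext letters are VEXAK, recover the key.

XPQOT

Subtract each crib letter from the matching ciphertext letter (mod 26):
S(18)−V(21)=-3≡23 → X
T(19)−E(4)=15 → P
N(13)−X(23)=-10≡16 → Q
O(14)−A(0)=14 → O
D(3)−K(10)=-7≡19 → T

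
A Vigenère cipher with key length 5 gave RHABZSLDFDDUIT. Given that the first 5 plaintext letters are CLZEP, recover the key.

PWBXK

Subtract each crib letter from the matching ciphertext letter (mod 26):
R(17)−C(2)=15 → P
H(7)−L(11)=-4≡22 → W
A(0)−Z(25)=-25≡1 → B
B(1)−E(4)=-3≡23 → X
Z(25)−P(15)=10 → K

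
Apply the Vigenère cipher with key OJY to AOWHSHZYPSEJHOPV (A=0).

OXUVBFNHNGNHVXNJ

Repeat the key across the message: OJYOJYOJYOJYOJYO
A(0)+O(14): 14 → O
O(14)+J(9): 23 → X
W(22)+Y(24): 46≡20 → U
H(7)+O(14): 21 → V
S(18)+J(9): 27≡1 → B
H(7)+Y(24): 31≡5 → F
Z(25)+O(14): 39≡13 → N
Y(24)+J(9): 33≡7 → H
P(15)+Y(24): 39≡13 → N
S(18)+O(14): 32≡6 → G
E(4)+J(9): 13 → N
J(9)+Y(24): 33≡7 → H
H(7)+O(14): 21 → V
O(14)+J(9): 23 → X
P(15)+Y(24): 39≡13 → N
V(21)+O(14): 35≡9 → J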